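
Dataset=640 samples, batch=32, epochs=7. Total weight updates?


Iterations per epoch = 640 / 32 = 20
Total updates = iterations_per_epoch * epochs
= 20 * 7
= 140

140


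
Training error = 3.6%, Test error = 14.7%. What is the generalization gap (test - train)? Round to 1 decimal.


Generalization gap = test_error - train_error
= 14.7 - 3.6
= 11.1%
A large gap suggests overfitting.

11.1


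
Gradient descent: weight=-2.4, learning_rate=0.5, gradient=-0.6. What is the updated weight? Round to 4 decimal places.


w_new = w_old - lr * gradient
= -2.4 - 0.5 * -0.6
= -2.4 - (-0.3)
= -2.1000

-2.1000


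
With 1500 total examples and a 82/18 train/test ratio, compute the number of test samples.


Train samples = 1500 * 82% = 1230
Test samples = 1500 - 1230
= 270

270


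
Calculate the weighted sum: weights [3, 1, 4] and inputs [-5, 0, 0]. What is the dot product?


Element-wise products:
3 * -5 = -15
1 * 0 = 0
4 * 0 = 0
Sum = -15 + 0 + 0
= -15

-15


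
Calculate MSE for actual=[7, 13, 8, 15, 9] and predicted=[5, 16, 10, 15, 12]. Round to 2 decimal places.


Differences: [2, -3, -2, 0, -3]
Squared errors: [4, 9, 4, 0, 9]
Sum of squared errors = 26
MSE = 26 / 5 = 5.20

5.20


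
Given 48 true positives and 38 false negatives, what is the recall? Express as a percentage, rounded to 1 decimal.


Recall = TP / (TP + FN) * 100
= 48 / (48 + 38)
= 48 / 86
= 0.5581
= 55.8%

55.8


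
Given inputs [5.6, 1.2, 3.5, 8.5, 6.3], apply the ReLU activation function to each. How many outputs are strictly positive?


ReLU(x) = max(0, x) for each element:
ReLU(5.6) = 5.6
ReLU(1.2) = 1.2
ReLU(3.5) = 3.5
ReLU(8.5) = 8.5
ReLU(6.3) = 6.3
Active neurons (>0): 5

5


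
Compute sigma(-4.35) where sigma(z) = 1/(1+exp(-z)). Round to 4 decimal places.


sigmoid(z) = 1 / (1 + exp(-z))
exp(-(-4.35)) = exp(4.35) = 77.4785
1 + 77.4785 = 78.4785
1 / 78.4785 = 0.0127

0.0127


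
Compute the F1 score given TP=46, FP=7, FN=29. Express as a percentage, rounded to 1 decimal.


Precision = TP / (TP + FP) = 46 / 53 = 0.8679
Recall = TP / (TP + FN) = 46 / 75 = 0.6133
F1 = 2 * P * R / (P + R)
= 2 * 0.8679 * 0.6133 / (0.8679 + 0.6133)
= 1.0647 / 1.4813
= 0.7187
As percentage: 71.9%

71.9


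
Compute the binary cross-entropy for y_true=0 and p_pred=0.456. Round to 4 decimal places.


For y=0: Loss = -log(1-p)
= -log(1 - 0.456)
= -log(0.544)
= -(-0.6088)
= 0.6088

0.6088


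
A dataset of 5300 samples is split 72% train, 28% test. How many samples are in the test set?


Train samples = 5300 * 72% = 3816
Test samples = 5300 - 3816
= 1484

1484


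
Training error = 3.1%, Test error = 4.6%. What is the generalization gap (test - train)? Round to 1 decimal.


Generalization gap = test_error - train_error
= 4.6 - 3.1
= 1.5%
A small gap suggests good generalization.

1.5


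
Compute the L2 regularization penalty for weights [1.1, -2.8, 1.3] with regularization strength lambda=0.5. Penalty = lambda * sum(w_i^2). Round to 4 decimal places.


Squaring each weight:
1.1^2 = 1.21
(-2.8)^2 = 7.84
1.3^2 = 1.69
Sum of squares = 10.74
Penalty = 0.5 * 10.74 = 5.3700

5.3700


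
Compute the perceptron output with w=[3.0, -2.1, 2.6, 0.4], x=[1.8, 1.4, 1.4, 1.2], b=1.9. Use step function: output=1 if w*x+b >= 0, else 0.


z = w . x + b
= 3.0*1.8 + -2.1*1.4 + 2.6*1.4 + 0.4*1.2 + 1.9
= 5.4 + -2.94 + 3.64 + 0.48 + 1.9
= 6.58 + 1.9
= 8.48
Since z = 8.48 >= 0, output = 1

1


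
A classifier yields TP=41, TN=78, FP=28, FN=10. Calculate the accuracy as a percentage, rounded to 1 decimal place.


Accuracy = (TP + TN) / (TP + TN + FP + FN) * 100
= (41 + 78) / (41 + 78 + 28 + 10)
= 119 / 157
= 0.758
= 75.8%

75.8


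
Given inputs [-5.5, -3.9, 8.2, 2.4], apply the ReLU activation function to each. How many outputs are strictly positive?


ReLU(x) = max(0, x) for each element:
ReLU(-5.5) = 0
ReLU(-3.9) = 0
ReLU(8.2) = 8.2
ReLU(2.4) = 2.4
Active neurons (>0): 2

2


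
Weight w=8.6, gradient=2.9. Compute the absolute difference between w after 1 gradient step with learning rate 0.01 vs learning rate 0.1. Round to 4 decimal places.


With lr=0.01: w_new = 8.6 - 0.01 * 2.9 = 8.571
With lr=0.1: w_new = 8.6 - 0.1 * 2.9 = 8.31
Absolute difference = |8.571 - 8.31|
= 0.2610

0.2610


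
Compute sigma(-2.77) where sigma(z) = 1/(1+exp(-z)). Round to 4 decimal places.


sigmoid(z) = 1 / (1 + exp(-z))
exp(-(-2.77)) = exp(2.77) = 15.9586
1 + 15.9586 = 16.9586
1 / 16.9586 = 0.0590

0.0590


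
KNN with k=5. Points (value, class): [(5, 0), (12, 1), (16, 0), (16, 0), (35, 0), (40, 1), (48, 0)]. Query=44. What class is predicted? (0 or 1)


Distances from query 44:
Point 48 (class 0): distance = 4
Point 40 (class 1): distance = 4
Point 35 (class 0): distance = 9
Point 16 (class 0): distance = 28
Point 16 (class 0): distance = 28
K=5 nearest neighbors: classes = [0, 1, 0, 0, 0]
Votes for class 1: 1 / 5
Majority vote => class 0

0


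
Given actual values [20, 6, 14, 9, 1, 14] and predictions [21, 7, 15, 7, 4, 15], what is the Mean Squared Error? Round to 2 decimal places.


Differences: [-1, -1, -1, 2, -3, -1]
Squared errors: [1, 1, 1, 4, 9, 1]
Sum of squared errors = 17
MSE = 17 / 6 = 2.83

2.83


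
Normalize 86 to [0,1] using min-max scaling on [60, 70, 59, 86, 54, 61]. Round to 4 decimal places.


Min = 54, Max = 86
Range = 86 - 54 = 32
Scaled = (x - min) / (max - min)
= (86 - 54) / 32
= 32 / 32
= 1.0000

1.0000


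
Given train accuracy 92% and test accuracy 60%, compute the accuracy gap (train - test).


Gap = train_accuracy - test_accuracy
= 92 - 60
= 32%
This large gap strongly indicates overfitting.

32


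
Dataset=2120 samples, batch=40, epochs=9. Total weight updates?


Iterations per epoch = 2120 / 40 = 53
Total updates = iterations_per_epoch * epochs
= 53 * 9
= 477

477


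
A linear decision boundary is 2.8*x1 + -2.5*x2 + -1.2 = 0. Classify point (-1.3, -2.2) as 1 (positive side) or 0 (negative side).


Compute 2.8 * -1.3 + -2.5 * -2.2 + -1.2
= -3.64 + 5.5 + -1.2
= 0.66
Since 0.66 >= 0, the point is on the positive side.

1


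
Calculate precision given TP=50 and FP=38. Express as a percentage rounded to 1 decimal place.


Precision = TP / (TP + FP) * 100
= 50 / (50 + 38)
= 50 / 88
= 0.5682
= 56.8%

56.8


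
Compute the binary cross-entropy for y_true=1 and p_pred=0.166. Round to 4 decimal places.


For y=1: Loss = -log(p)
= -log(0.166)
= -(-1.7958)
= 1.7958

1.7958


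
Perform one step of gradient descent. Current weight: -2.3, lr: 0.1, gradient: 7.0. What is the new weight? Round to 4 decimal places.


w_new = w_old - lr * gradient
= -2.3 - 0.1 * 7.0
= -2.3 - (0.7)
= -3.0000

-3.0000


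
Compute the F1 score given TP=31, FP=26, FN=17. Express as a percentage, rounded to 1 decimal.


Precision = TP / (TP + FP) = 31 / 57 = 0.5439
Recall = TP / (TP + FN) = 31 / 48 = 0.6458
F1 = 2 * P * R / (P + R)
= 2 * 0.5439 * 0.6458 / (0.5439 + 0.6458)
= 0.7025 / 1.1897
= 0.5905
As percentage: 59.0%

59.0


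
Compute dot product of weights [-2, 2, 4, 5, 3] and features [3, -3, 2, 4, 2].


Element-wise products:
-2 * 3 = -6
2 * -3 = -6
4 * 2 = 8
5 * 4 = 20
3 * 2 = 6
Sum = -6 + -6 + 8 + 20 + 6
= 22

22


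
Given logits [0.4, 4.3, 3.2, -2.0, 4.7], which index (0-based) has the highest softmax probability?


Softmax is a monotonic transformation, so it preserves the argmax.
We need to find the index of the maximum logit.
Index 0: 0.4
Index 1: 4.3
Index 2: 3.2
Index 3: -2.0
Index 4: 4.7
Maximum logit = 4.7 at index 4

4


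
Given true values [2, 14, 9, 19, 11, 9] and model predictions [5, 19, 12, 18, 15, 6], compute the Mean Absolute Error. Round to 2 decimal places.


Absolute errors: [3, 5, 3, 1, 4, 3]
Sum of absolute errors = 19
MAE = 19 / 6 = 3.17

3.17


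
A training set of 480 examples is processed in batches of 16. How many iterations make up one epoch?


Iterations per epoch = dataset_size / batch_size
= 480 / 16
= 30

30


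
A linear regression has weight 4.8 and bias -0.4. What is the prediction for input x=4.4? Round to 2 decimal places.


y = 4.8 * 4.4 + (-0.4)
= 21.12 + (-0.4)
= 20.72

20.72


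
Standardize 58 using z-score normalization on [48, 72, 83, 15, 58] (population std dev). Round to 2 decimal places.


Mean = (48 + 72 + 83 + 15 + 58) / 5 = 55.2
Variance = sum((x_i - mean)^2) / n = 546.16
Std = sqrt(546.16) = 23.3701
Z = (x - mean) / std
= (58 - 55.2) / 23.3701
= 2.8 / 23.3701
= 0.12

0.12


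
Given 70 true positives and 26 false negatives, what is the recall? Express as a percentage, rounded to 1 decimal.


Recall = TP / (TP + FN) * 100
= 70 / (70 + 26)
= 70 / 96
= 0.7292
= 72.9%

72.9


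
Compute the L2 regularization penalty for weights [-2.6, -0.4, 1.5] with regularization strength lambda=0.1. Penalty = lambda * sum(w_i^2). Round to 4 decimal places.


Squaring each weight:
(-2.6)^2 = 6.76
(-0.4)^2 = 0.16
1.5^2 = 2.25
Sum of squares = 9.17
Penalty = 0.1 * 9.17 = 0.9170

0.9170


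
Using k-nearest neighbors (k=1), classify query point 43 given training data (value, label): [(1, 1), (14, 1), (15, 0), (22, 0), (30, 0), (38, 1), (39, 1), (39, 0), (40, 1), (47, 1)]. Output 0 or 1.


Distances from query 43:
Point 40 (class 1): distance = 3
K=1 nearest neighbors: classes = [1]
Votes for class 1: 1 / 1
Majority vote => class 1

1


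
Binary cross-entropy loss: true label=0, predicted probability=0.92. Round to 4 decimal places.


For y=0: Loss = -log(1-p)
= -log(1 - 0.92)
= -log(0.08)
= -(-2.5257)
= 2.5257

2.5257


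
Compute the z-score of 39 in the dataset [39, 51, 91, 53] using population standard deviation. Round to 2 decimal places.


Mean = (39 + 51 + 91 + 53) / 4 = 58.5
Variance = sum((x_i - mean)^2) / n = 380.75
Std = sqrt(380.75) = 19.5128
Z = (x - mean) / std
= (39 - 58.5) / 19.5128
= -19.5 / 19.5128
= -1.00

-1.00


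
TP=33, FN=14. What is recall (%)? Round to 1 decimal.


Recall = TP / (TP + FN) * 100
= 33 / (33 + 14)
= 33 / 47
= 0.7021
= 70.2%

70.2


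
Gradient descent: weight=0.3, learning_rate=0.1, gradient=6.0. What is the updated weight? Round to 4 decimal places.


w_new = w_old - lr * gradient
= 0.3 - 0.1 * 6.0
= 0.3 - (0.6)
= -0.3000

-0.3000


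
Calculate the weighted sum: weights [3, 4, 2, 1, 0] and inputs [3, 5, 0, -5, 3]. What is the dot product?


Element-wise products:
3 * 3 = 9
4 * 5 = 20
2 * 0 = 0
1 * -5 = -5
0 * 3 = 0
Sum = 9 + 20 + 0 + -5 + 0
= 24

24


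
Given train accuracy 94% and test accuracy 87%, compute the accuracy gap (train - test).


Gap = train_accuracy - test_accuracy
= 94 - 87
= 7%
This moderate gap may indicate mild overfitting.

7


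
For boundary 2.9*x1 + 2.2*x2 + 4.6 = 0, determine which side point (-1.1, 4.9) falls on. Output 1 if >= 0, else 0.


Compute 2.9 * -1.1 + 2.2 * 4.9 + 4.6
= -3.19 + 10.78 + 4.6
= 12.19
Since 12.19 >= 0, the point is on the positive side.

1


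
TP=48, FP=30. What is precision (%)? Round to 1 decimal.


Precision = TP / (TP + FP) * 100
= 48 / (48 + 30)
= 48 / 78
= 0.6154
= 61.5%

61.5


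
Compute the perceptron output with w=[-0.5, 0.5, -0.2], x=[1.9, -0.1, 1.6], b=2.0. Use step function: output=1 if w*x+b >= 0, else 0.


z = w . x + b
= -0.5*1.9 + 0.5*-0.1 + -0.2*1.6 + 2.0
= -0.95 + -0.05 + -0.32 + 2.0
= -1.32 + 2.0
= 0.68
Since z = 0.68 >= 0, output = 1

1


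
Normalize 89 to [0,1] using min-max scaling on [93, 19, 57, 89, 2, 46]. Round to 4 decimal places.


Min = 2, Max = 93
Range = 93 - 2 = 91
Scaled = (x - min) / (max - min)
= (89 - 2) / 91
= 87 / 91
= 0.9560

0.9560


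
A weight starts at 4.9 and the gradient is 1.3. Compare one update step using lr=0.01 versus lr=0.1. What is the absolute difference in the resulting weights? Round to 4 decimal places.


With lr=0.01: w_new = 4.9 - 0.01 * 1.3 = 4.887
With lr=0.1: w_new = 4.9 - 0.1 * 1.3 = 4.77
Absolute difference = |4.887 - 4.77|
= 0.1170

0.1170


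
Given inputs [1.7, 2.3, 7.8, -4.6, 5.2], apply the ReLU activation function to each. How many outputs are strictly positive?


ReLU(x) = max(0, x) for each element:
ReLU(1.7) = 1.7
ReLU(2.3) = 2.3
ReLU(7.8) = 7.8
ReLU(-4.6) = 0
ReLU(5.2) = 5.2
Active neurons (>0): 4

4


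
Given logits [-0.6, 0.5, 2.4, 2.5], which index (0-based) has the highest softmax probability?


Softmax is a monotonic transformation, so it preserves the argmax.
We need to find the index of the maximum logit.
Index 0: -0.6
Index 1: 0.5
Index 2: 2.4
Index 3: 2.5
Maximum logit = 2.5 at index 3

3


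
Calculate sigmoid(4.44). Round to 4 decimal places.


sigmoid(z) = 1 / (1 + exp(-z))
exp(-(4.44)) = exp(-4.44) = 0.0118
1 + 0.0118 = 1.0118
1 / 1.0118 = 0.9883

0.9883


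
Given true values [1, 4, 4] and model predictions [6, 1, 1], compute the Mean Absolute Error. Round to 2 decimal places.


Absolute errors: [5, 3, 3]
Sum of absolute errors = 11
MAE = 11 / 3 = 3.67

3.67


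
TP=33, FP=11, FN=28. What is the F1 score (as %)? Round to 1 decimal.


Precision = TP / (TP + FP) = 33 / 44 = 0.75
Recall = TP / (TP + FN) = 33 / 61 = 0.541
F1 = 2 * P * R / (P + R)
= 2 * 0.75 * 0.541 / (0.75 + 0.541)
= 0.8115 / 1.291
= 0.6286
As percentage: 62.9%

62.9


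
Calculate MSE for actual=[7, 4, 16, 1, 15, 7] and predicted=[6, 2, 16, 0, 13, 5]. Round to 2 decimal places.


Differences: [1, 2, 0, 1, 2, 2]
Squared errors: [1, 4, 0, 1, 4, 4]
Sum of squared errors = 14
MSE = 14 / 6 = 2.33

2.33


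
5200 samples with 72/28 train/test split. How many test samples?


Train samples = 5200 * 72% = 3744
Test samples = 5200 - 3744
= 1456

1456


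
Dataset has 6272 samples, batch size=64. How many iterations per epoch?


Iterations per epoch = dataset_size / batch_size
= 6272 / 64
= 98

98


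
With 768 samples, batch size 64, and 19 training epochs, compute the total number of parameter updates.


Iterations per epoch = 768 / 64 = 12
Total updates = iterations_per_epoch * epochs
= 12 * 19
= 228

228


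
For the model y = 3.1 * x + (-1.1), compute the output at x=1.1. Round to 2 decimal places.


y = 3.1 * 1.1 + (-1.1)
= 3.41 + (-1.1)
= 2.31

2.31


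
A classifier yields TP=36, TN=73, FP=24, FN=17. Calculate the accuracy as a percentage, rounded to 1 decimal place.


Accuracy = (TP + TN) / (TP + TN + FP + FN) * 100
= (36 + 73) / (36 + 73 + 24 + 17)
= 109 / 150
= 0.7267
= 72.7%

72.7


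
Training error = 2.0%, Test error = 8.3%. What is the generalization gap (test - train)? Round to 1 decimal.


Generalization gap = test_error - train_error
= 8.3 - 2.0
= 6.3%
A moderate gap.

6.3


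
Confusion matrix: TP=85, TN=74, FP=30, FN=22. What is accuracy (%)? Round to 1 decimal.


Accuracy = (TP + TN) / (TP + TN + FP + FN) * 100
= (85 + 74) / (85 + 74 + 30 + 22)
= 159 / 211
= 0.7536
= 75.4%

75.4


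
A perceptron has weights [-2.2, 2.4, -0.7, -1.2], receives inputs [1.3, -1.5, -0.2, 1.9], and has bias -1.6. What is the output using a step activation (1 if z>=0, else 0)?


z = w . x + b
= -2.2*1.3 + 2.4*-1.5 + -0.7*-0.2 + -1.2*1.9 + -1.6
= -2.86 + -3.6 + 0.14 + -2.28 + -1.6
= -8.6 + -1.6
= -10.2
Since z = -10.2 < 0, output = 0

0


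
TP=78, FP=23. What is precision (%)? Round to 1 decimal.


Precision = TP / (TP + FP) * 100
= 78 / (78 + 23)
= 78 / 101
= 0.7723
= 77.2%

77.2


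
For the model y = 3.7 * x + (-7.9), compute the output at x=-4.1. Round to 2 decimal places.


y = 3.7 * -4.1 + (-7.9)
= -15.17 + (-7.9)
= -23.07

-23.07


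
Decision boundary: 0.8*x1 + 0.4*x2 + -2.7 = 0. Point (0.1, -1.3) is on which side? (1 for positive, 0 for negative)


Compute 0.8 * 0.1 + 0.4 * -1.3 + -2.7
= 0.08 + -0.52 + -2.7
= -3.14
Since -3.14 < 0, the point is on the negative side.

0


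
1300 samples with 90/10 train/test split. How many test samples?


Train samples = 1300 * 90% = 1170
Test samples = 1300 - 1170
= 130

130


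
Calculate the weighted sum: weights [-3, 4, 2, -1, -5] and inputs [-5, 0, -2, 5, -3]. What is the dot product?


Element-wise products:
-3 * -5 = 15
4 * 0 = 0
2 * -2 = -4
-1 * 5 = -5
-5 * -3 = 15
Sum = 15 + 0 + -4 + -5 + 15
= 21

21


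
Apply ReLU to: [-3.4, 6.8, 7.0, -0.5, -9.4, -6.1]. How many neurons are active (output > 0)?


ReLU(x) = max(0, x) for each element:
ReLU(-3.4) = 0
ReLU(6.8) = 6.8
ReLU(7.0) = 7.0
ReLU(-0.5) = 0
ReLU(-9.4) = 0
ReLU(-6.1) = 0
Active neurons (>0): 2

2


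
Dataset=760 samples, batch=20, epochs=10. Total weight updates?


Iterations per epoch = 760 / 20 = 38
Total updates = iterations_per_epoch * epochs
= 38 * 10
= 380

380


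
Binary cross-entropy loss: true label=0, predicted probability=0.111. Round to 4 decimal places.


For y=0: Loss = -log(1-p)
= -log(1 - 0.111)
= -log(0.889)
= -(-0.1177)
= 0.1177

0.1177


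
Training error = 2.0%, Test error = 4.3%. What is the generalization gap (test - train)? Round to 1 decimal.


Generalization gap = test_error - train_error
= 4.3 - 2.0
= 2.3%
A moderate gap.

2.3


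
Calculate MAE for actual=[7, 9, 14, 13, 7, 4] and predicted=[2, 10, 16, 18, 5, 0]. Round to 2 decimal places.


Absolute errors: [5, 1, 2, 5, 2, 4]
Sum of absolute errors = 19
MAE = 19 / 6 = 3.17

3.17


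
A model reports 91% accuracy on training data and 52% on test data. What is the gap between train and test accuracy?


Gap = train_accuracy - test_accuracy
= 91 - 52
= 39%
This large gap strongly indicates overfitting.

39


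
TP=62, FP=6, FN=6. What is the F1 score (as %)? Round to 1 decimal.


Precision = TP / (TP + FP) = 62 / 68 = 0.9118
Recall = TP / (TP + FN) = 62 / 68 = 0.9118
F1 = 2 * P * R / (P + R)
= 2 * 0.9118 * 0.9118 / (0.9118 + 0.9118)
= 1.6626 / 1.8235
= 0.9118
As percentage: 91.2%

91.2


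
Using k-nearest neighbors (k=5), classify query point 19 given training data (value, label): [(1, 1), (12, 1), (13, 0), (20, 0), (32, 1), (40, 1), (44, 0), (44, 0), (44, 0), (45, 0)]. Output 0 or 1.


Distances from query 19:
Point 20 (class 0): distance = 1
Point 13 (class 0): distance = 6
Point 12 (class 1): distance = 7
Point 32 (class 1): distance = 13
Point 1 (class 1): distance = 18
K=5 nearest neighbors: classes = [0, 0, 1, 1, 1]
Votes for class 1: 3 / 5
Majority vote => class 1

1


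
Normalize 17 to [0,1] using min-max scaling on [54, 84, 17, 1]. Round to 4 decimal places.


Min = 1, Max = 84
Range = 84 - 1 = 83
Scaled = (x - min) / (max - min)
= (17 - 1) / 83
= 16 / 83
= 0.1928

0.1928


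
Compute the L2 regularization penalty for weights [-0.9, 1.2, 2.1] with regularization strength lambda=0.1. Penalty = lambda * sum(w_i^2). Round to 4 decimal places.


Squaring each weight:
(-0.9)^2 = 0.81
1.2^2 = 1.44
2.1^2 = 4.41
Sum of squares = 6.66
Penalty = 0.1 * 6.66 = 0.6660

0.6660


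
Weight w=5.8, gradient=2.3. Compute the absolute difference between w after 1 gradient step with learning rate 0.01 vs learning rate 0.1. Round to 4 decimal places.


With lr=0.01: w_new = 5.8 - 0.01 * 2.3 = 5.777
With lr=0.1: w_new = 5.8 - 0.1 * 2.3 = 5.57
Absolute difference = |5.777 - 5.57|
= 0.2070

0.2070


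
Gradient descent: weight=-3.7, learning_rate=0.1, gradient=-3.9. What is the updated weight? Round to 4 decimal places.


w_new = w_old - lr * gradient
= -3.7 - 0.1 * -3.9
= -3.7 - (-0.39)
= -3.3100

-3.3100


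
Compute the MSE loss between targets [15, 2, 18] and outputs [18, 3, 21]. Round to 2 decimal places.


Differences: [-3, -1, -3]
Squared errors: [9, 1, 9]
Sum of squared errors = 19
MSE = 19 / 3 = 6.33

6.33


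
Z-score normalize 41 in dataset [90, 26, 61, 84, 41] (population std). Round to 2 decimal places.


Mean = (90 + 26 + 61 + 84 + 41) / 5 = 60.4
Variance = sum((x_i - mean)^2) / n = 598.64
Std = sqrt(598.64) = 24.4671
Z = (x - mean) / std
= (41 - 60.4) / 24.4671
= -19.4 / 24.4671
= -0.79

-0.79


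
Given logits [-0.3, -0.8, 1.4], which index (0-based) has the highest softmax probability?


Softmax is a monotonic transformation, so it preserves the argmax.
We need to find the index of the maximum logit.
Index 0: -0.3
Index 1: -0.8
Index 2: 1.4
Maximum logit = 1.4 at index 2

2


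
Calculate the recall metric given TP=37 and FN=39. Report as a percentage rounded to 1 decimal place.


Recall = TP / (TP + FN) * 100
= 37 / (37 + 39)
= 37 / 76
= 0.4868
= 48.7%

48.7


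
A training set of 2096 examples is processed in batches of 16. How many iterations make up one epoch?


Iterations per epoch = dataset_size / batch_size
= 2096 / 16
= 131

131


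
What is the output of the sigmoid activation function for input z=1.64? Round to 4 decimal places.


sigmoid(z) = 1 / (1 + exp(-z))
exp(-(1.64)) = exp(-1.64) = 0.194
1 + 0.194 = 1.194
1 / 1.194 = 0.8375

0.8375


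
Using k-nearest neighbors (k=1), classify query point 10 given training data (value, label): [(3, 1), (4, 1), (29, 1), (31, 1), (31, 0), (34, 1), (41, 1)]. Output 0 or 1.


Distances from query 10:
Point 4 (class 1): distance = 6
K=1 nearest neighbors: classes = [1]
Votes for class 1: 1 / 1
Majority vote => class 1

1


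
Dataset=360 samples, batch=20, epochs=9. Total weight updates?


Iterations per epoch = 360 / 20 = 18
Total updates = iterations_per_epoch * epochs
= 18 * 9
= 162

162


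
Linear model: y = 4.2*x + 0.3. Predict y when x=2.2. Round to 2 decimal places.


y = 4.2 * 2.2 + (0.3)
= 9.24 + (0.3)
= 9.54

9.54


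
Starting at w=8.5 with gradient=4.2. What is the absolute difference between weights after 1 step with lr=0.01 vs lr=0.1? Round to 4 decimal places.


With lr=0.01: w_new = 8.5 - 0.01 * 4.2 = 8.458
With lr=0.1: w_new = 8.5 - 0.1 * 4.2 = 8.08
Absolute difference = |8.458 - 8.08|
= 0.3780

0.3780


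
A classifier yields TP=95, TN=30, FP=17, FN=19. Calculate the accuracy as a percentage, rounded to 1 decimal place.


Accuracy = (TP + TN) / (TP + TN + FP + FN) * 100
= (95 + 30) / (95 + 30 + 17 + 19)
= 125 / 161
= 0.7764
= 77.6%

77.6


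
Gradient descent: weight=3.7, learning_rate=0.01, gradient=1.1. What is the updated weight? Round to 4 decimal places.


w_new = w_old - lr * gradient
= 3.7 - 0.01 * 1.1
= 3.7 - (0.011)
= 3.6890

3.6890


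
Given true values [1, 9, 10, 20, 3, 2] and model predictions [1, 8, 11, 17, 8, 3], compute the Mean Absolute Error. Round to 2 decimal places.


Absolute errors: [0, 1, 1, 3, 5, 1]
Sum of absolute errors = 11
MAE = 11 / 6 = 1.83

1.83


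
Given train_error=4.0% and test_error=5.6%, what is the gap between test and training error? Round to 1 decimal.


Generalization gap = test_error - train_error
= 5.6 - 4.0
= 1.6%
A small gap suggests good generalization.

1.6


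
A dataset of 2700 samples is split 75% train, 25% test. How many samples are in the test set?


Train samples = 2700 * 75% = 2025
Test samples = 2700 - 2025
= 675

675


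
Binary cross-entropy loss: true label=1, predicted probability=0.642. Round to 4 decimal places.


For y=1: Loss = -log(p)
= -log(0.642)
= -(-0.4432)
= 0.4432

0.4432


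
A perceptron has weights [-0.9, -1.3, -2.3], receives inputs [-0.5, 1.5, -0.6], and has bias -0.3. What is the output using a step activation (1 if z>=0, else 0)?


z = w . x + b
= -0.9*-0.5 + -1.3*1.5 + -2.3*-0.6 + -0.3
= 0.45 + -1.95 + 1.38 + -0.3
= -0.12 + -0.3
= -0.42
Since z = -0.42 < 0, output = 0

0


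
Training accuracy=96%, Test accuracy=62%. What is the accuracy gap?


Gap = train_accuracy - test_accuracy
= 96 - 62
= 34%
This large gap strongly indicates overfitting.

34


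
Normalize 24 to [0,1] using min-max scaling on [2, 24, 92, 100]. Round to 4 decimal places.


Min = 2, Max = 100
Range = 100 - 2 = 98
Scaled = (x - min) / (max - min)
= (24 - 2) / 98
= 22 / 98
= 0.2245

0.2245


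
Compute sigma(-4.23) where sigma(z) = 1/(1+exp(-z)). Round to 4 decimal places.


sigmoid(z) = 1 / (1 + exp(-z))
exp(-(-4.23)) = exp(4.23) = 68.7172
1 + 68.7172 = 69.7172
1 / 69.7172 = 0.0143

0.0143


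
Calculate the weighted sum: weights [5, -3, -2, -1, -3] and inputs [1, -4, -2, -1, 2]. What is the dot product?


Element-wise products:
5 * 1 = 5
-3 * -4 = 12
-2 * -2 = 4
-1 * -1 = 1
-3 * 2 = -6
Sum = 5 + 12 + 4 + 1 + -6
= 16

16


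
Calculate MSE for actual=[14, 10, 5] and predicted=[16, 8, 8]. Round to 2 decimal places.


Differences: [-2, 2, -3]
Squared errors: [4, 4, 9]
Sum of squared errors = 17
MSE = 17 / 3 = 5.67

5.67


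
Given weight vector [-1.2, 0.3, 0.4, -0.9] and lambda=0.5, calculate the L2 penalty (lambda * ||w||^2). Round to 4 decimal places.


Squaring each weight:
(-1.2)^2 = 1.44
0.3^2 = 0.09
0.4^2 = 0.16
(-0.9)^2 = 0.81
Sum of squares = 2.5
Penalty = 0.5 * 2.5 = 1.2500

1.2500


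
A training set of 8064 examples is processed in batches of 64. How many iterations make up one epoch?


Iterations per epoch = dataset_size / batch_size
= 8064 / 64
= 126

126


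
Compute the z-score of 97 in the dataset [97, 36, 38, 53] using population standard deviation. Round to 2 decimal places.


Mean = (97 + 36 + 38 + 53) / 4 = 56.0
Variance = sum((x_i - mean)^2) / n = 603.5
Std = sqrt(603.5) = 24.5662
Z = (x - mean) / std
= (97 - 56.0) / 24.5662
= 41.0 / 24.5662
= 1.67

1.67


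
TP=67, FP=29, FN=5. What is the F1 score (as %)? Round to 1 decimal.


Precision = TP / (TP + FP) = 67 / 96 = 0.6979
Recall = TP / (TP + FN) = 67 / 72 = 0.9306
F1 = 2 * P * R / (P + R)
= 2 * 0.6979 * 0.9306 / (0.6979 + 0.9306)
= 1.2989 / 1.6285
= 0.7976
As percentage: 79.8%

79.8


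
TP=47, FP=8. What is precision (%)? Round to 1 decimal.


Precision = TP / (TP + FP) * 100
= 47 / (47 + 8)
= 47 / 55
= 0.8545
= 85.5%

85.5


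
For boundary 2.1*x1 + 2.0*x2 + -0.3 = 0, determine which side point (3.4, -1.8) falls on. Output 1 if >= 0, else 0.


Compute 2.1 * 3.4 + 2.0 * -1.8 + -0.3
= 7.14 + -3.6 + -0.3
= 3.24
Since 3.24 >= 0, the point is on the positive side.

1


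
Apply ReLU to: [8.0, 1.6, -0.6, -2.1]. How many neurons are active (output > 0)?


ReLU(x) = max(0, x) for each element:
ReLU(8.0) = 8.0
ReLU(1.6) = 1.6
ReLU(-0.6) = 0
ReLU(-2.1) = 0
Active neurons (>0): 2

2


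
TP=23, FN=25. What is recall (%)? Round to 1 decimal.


Recall = TP / (TP + FN) * 100
= 23 / (23 + 25)
= 23 / 48
= 0.4792
= 47.9%

47.9


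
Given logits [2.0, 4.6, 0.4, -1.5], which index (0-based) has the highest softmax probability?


Softmax is a monotonic transformation, so it preserves the argmax.
We need to find the index of the maximum logit.
Index 0: 2.0
Index 1: 4.6
Index 2: 0.4
Index 3: -1.5
Maximum logit = 4.6 at index 1

1


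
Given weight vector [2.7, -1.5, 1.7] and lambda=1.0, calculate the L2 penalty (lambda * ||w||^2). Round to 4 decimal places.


Squaring each weight:
2.7^2 = 7.29
(-1.5)^2 = 2.25
1.7^2 = 2.89
Sum of squares = 12.43
Penalty = 1.0 * 12.43 = 12.4300

12.4300


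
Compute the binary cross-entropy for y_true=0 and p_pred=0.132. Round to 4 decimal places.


For y=0: Loss = -log(1-p)
= -log(1 - 0.132)
= -log(0.868)
= -(-0.1416)
= 0.1416

0.1416


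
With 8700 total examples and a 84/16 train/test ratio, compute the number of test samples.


Train samples = 8700 * 84% = 7308
Test samples = 8700 - 7308
= 1392

1392


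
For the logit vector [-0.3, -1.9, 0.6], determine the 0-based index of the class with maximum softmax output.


Softmax is a monotonic transformation, so it preserves the argmax.
We need to find the index of the maximum logit.
Index 0: -0.3
Index 1: -1.9
Index 2: 0.6
Maximum logit = 0.6 at index 2

2


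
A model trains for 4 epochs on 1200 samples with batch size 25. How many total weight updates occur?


Iterations per epoch = 1200 / 25 = 48
Total updates = iterations_per_epoch * epochs
= 48 * 4
= 192

192


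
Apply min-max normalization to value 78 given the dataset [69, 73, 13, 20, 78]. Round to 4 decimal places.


Min = 13, Max = 78
Range = 78 - 13 = 65
Scaled = (x - min) / (max - min)
= (78 - 13) / 65
= 65 / 65
= 1.0000

1.0000


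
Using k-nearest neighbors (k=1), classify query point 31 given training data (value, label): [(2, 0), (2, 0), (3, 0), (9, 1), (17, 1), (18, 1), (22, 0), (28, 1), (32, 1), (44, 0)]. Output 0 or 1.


Distances from query 31:
Point 32 (class 1): distance = 1
K=1 nearest neighbors: classes = [1]
Votes for class 1: 1 / 1
Majority vote => class 1

1


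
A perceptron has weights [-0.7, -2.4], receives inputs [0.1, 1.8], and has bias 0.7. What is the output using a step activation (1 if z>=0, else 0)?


z = w . x + b
= -0.7*0.1 + -2.4*1.8 + 0.7
= -0.07 + -4.32 + 0.7
= -4.39 + 0.7
= -3.69
Since z = -3.69 < 0, output = 0

0


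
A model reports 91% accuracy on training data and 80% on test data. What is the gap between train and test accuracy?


Gap = train_accuracy - test_accuracy
= 91 - 80
= 11%
This gap suggests the model is overfitting.

11


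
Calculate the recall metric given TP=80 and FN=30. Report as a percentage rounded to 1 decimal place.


Recall = TP / (TP + FN) * 100
= 80 / (80 + 30)
= 80 / 110
= 0.7273
= 72.7%

72.7


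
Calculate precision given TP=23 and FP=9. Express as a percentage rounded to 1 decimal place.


Precision = TP / (TP + FP) * 100
= 23 / (23 + 9)
= 23 / 32
= 0.7188
= 71.9%

71.9


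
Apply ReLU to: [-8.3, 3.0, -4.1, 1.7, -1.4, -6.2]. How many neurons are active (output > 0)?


ReLU(x) = max(0, x) for each element:
ReLU(-8.3) = 0
ReLU(3.0) = 3.0
ReLU(-4.1) = 0
ReLU(1.7) = 1.7
ReLU(-1.4) = 0
ReLU(-6.2) = 0
Active neurons (>0): 2

2


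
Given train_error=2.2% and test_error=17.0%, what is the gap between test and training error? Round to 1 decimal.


Generalization gap = test_error - train_error
= 17.0 - 2.2
= 14.8%
A large gap suggests overfitting.

14.8


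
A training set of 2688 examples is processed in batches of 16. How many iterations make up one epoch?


Iterations per epoch = dataset_size / batch_size
= 2688 / 16
= 168

168


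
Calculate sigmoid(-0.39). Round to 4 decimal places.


sigmoid(z) = 1 / (1 + exp(-z))
exp(-(-0.39)) = exp(0.39) = 1.477
1 + 1.477 = 2.477
1 / 2.477 = 0.4037

0.4037


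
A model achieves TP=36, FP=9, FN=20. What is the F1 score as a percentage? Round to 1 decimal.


Precision = TP / (TP + FP) = 36 / 45 = 0.8
Recall = TP / (TP + FN) = 36 / 56 = 0.6429
F1 = 2 * P * R / (P + R)
= 2 * 0.8 * 0.6429 / (0.8 + 0.6429)
= 1.0286 / 1.4429
= 0.7129
As percentage: 71.3%

71.3


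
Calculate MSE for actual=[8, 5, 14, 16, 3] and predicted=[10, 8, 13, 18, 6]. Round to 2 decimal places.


Differences: [-2, -3, 1, -2, -3]
Squared errors: [4, 9, 1, 4, 9]
Sum of squared errors = 27
MSE = 27 / 5 = 5.40

5.40


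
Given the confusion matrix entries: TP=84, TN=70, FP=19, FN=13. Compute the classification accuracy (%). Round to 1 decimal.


Accuracy = (TP + TN) / (TP + TN + FP + FN) * 100
= (84 + 70) / (84 + 70 + 19 + 13)
= 154 / 186
= 0.828
= 82.8%

82.8


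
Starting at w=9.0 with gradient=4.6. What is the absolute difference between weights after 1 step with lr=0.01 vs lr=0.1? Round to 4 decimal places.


With lr=0.01: w_new = 9.0 - 0.01 * 4.6 = 8.954
With lr=0.1: w_new = 9.0 - 0.1 * 4.6 = 8.54
Absolute difference = |8.954 - 8.54|
= 0.4140

0.4140


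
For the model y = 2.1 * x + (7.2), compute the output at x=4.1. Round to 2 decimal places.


y = 2.1 * 4.1 + (7.2)
= 8.61 + (7.2)
= 15.81

15.81


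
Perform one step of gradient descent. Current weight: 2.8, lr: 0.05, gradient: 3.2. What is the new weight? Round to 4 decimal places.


w_new = w_old - lr * gradient
= 2.8 - 0.05 * 3.2
= 2.8 - (0.16)
= 2.6400

2.6400


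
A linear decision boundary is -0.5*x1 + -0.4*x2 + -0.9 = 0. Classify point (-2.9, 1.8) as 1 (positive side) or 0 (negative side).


Compute -0.5 * -2.9 + -0.4 * 1.8 + -0.9
= 1.45 + -0.72 + -0.9
= -0.17
Since -0.17 < 0, the point is on the negative side.

0


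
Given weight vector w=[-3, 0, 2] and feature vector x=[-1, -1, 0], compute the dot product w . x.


Element-wise products:
-3 * -1 = 3
0 * -1 = 0
2 * 0 = 0
Sum = 3 + 0 + 0
= 3

3


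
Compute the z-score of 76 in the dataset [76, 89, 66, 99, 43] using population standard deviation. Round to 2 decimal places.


Mean = (76 + 89 + 66 + 99 + 43) / 5 = 74.6
Variance = sum((x_i - mean)^2) / n = 375.44
Std = sqrt(375.44) = 19.3763
Z = (x - mean) / std
= (76 - 74.6) / 19.3763
= 1.4 / 19.3763
= 0.07

0.07


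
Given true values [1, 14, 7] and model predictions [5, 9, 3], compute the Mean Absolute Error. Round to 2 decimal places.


Absolute errors: [4, 5, 4]
Sum of absolute errors = 13
MAE = 13 / 3 = 4.33

4.33


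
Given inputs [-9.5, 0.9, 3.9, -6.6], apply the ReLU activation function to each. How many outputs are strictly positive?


ReLU(x) = max(0, x) for each element:
ReLU(-9.5) = 0
ReLU(0.9) = 0.9
ReLU(3.9) = 3.9
ReLU(-6.6) = 0
Active neurons (>0): 2

2


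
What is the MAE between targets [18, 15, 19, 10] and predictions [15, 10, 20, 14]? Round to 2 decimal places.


Absolute errors: [3, 5, 1, 4]
Sum of absolute errors = 13
MAE = 13 / 4 = 3.25

3.25


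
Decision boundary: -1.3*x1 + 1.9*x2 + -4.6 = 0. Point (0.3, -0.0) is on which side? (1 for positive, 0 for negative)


Compute -1.3 * 0.3 + 1.9 * -0.0 + -4.6
= -0.39 + -0.0 + -4.6
= -4.99
Since -4.99 < 0, the point is on the negative side.

0


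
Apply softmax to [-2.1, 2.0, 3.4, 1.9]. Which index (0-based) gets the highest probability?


Softmax is a monotonic transformation, so it preserves the argmax.
We need to find the index of the maximum logit.
Index 0: -2.1
Index 1: 2.0
Index 2: 3.4
Index 3: 1.9
Maximum logit = 3.4 at index 2

2


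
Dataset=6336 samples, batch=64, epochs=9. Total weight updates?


Iterations per epoch = 6336 / 64 = 99
Total updates = iterations_per_epoch * epochs
= 99 * 9
= 891

891


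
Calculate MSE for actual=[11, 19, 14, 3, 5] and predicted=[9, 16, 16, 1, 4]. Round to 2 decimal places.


Differences: [2, 3, -2, 2, 1]
Squared errors: [4, 9, 4, 4, 1]
Sum of squared errors = 22
MSE = 22 / 5 = 4.40

4.40


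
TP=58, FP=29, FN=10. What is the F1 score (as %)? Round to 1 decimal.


Precision = TP / (TP + FP) = 58 / 87 = 0.6667
Recall = TP / (TP + FN) = 58 / 68 = 0.8529
F1 = 2 * P * R / (P + R)
= 2 * 0.6667 * 0.8529 / (0.6667 + 0.8529)
= 1.1373 / 1.5196
= 0.7484
As percentage: 74.8%

74.8


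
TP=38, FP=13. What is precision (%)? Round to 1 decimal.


Precision = TP / (TP + FP) * 100
= 38 / (38 + 13)
= 38 / 51
= 0.7451
= 74.5%

74.5


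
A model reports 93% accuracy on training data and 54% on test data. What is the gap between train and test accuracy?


Gap = train_accuracy - test_accuracy
= 93 - 54
= 39%
This large gap strongly indicates overfitting.

39


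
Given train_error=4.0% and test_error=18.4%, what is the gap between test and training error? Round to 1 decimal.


Generalization gap = test_error - train_error
= 18.4 - 4.0
= 14.4%
A large gap suggests overfitting.

14.4


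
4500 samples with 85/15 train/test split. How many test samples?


Train samples = 4500 * 85% = 3825
Test samples = 4500 - 3825
= 675

675


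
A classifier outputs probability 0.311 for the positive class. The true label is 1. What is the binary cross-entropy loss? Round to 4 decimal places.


For y=1: Loss = -log(p)
= -log(0.311)
= -(-1.168)
= 1.1680

1.1680


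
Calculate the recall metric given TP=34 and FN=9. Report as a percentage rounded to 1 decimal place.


Recall = TP / (TP + FN) * 100
= 34 / (34 + 9)
= 34 / 43
= 0.7907
= 79.1%

79.1


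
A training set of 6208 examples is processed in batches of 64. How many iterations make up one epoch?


Iterations per epoch = dataset_size / batch_size
= 6208 / 64
= 97

97


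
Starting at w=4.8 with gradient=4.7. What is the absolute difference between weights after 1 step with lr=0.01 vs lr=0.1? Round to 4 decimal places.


With lr=0.01: w_new = 4.8 - 0.01 * 4.7 = 4.753
With lr=0.1: w_new = 4.8 - 0.1 * 4.7 = 4.33
Absolute difference = |4.753 - 4.33|
= 0.4230

0.4230


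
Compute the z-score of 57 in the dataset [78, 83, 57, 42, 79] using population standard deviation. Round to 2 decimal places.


Mean = (78 + 83 + 57 + 42 + 79) / 5 = 67.8
Variance = sum((x_i - mean)^2) / n = 248.56
Std = sqrt(248.56) = 15.7658
Z = (x - mean) / std
= (57 - 67.8) / 15.7658
= -10.8 / 15.7658
= -0.69

-0.69


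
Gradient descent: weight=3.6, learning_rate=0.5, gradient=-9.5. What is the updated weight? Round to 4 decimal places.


w_new = w_old - lr * gradient
= 3.6 - 0.5 * -9.5
= 3.6 - (-4.75)
= 8.3500

8.3500


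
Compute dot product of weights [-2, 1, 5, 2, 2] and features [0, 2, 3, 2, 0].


Element-wise products:
-2 * 0 = 0
1 * 2 = 2
5 * 3 = 15
2 * 2 = 4
2 * 0 = 0
Sum = 0 + 2 + 15 + 4 + 0
= 21

21


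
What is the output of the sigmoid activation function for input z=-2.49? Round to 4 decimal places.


sigmoid(z) = 1 / (1 + exp(-z))
exp(-(-2.49)) = exp(2.49) = 12.0613
1 + 12.0613 = 13.0613
1 / 13.0613 = 0.0766

0.0766


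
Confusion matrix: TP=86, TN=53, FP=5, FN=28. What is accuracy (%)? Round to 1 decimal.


Accuracy = (TP + TN) / (TP + TN + FP + FN) * 100
= (86 + 53) / (86 + 53 + 5 + 28)
= 139 / 172
= 0.8081
= 80.8%

80.8


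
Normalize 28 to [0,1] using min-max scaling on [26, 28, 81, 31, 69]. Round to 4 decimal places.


Min = 26, Max = 81
Range = 81 - 26 = 55
Scaled = (x - min) / (max - min)
= (28 - 26) / 55
= 2 / 55
= 0.0364

0.0364


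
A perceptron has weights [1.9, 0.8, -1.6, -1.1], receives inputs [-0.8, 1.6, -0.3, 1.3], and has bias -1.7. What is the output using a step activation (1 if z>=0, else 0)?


z = w . x + b
= 1.9*-0.8 + 0.8*1.6 + -1.6*-0.3 + -1.1*1.3 + -1.7
= -1.52 + 1.28 + 0.48 + -1.43 + -1.7
= -1.19 + -1.7
= -2.89
Since z = -2.89 < 0, output = 0

0


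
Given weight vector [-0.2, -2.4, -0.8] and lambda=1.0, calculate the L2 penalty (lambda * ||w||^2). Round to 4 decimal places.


Squaring each weight:
(-0.2)^2 = 0.04
(-2.4)^2 = 5.76
(-0.8)^2 = 0.64
Sum of squares = 6.44
Penalty = 1.0 * 6.44 = 6.4400

6.4400


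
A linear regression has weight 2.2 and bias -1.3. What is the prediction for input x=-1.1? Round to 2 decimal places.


y = 2.2 * -1.1 + (-1.3)
= -2.42 + (-1.3)
= -3.72

-3.72


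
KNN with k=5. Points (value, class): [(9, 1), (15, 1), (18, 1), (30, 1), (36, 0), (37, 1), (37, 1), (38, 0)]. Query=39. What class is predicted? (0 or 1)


Distances from query 39:
Point 38 (class 0): distance = 1
Point 37 (class 1): distance = 2
Point 37 (class 1): distance = 2
Point 36 (class 0): distance = 3
Point 30 (class 1): distance = 9
K=5 nearest neighbors: classes = [0, 1, 1, 0, 1]
Votes for class 1: 3 / 5
Majority vote => class 1

1


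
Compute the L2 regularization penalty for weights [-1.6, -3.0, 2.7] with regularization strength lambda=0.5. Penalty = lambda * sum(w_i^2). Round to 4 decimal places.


Squaring each weight:
(-1.6)^2 = 2.56
(-3.0)^2 = 9.0
2.7^2 = 7.29
Sum of squares = 18.85
Penalty = 0.5 * 18.85 = 9.4250

9.4250


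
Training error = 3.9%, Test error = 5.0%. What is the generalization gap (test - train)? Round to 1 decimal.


Generalization gap = test_error - train_error
= 5.0 - 3.9
= 1.1%
A small gap suggests good generalization.

1.1


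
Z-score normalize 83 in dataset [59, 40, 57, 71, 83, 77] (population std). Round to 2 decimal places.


Mean = (59 + 40 + 57 + 71 + 83 + 77) / 6 = 64.5
Variance = sum((x_i - mean)^2) / n = 204.5833
Std = sqrt(204.5833) = 14.3033
Z = (x - mean) / std
= (83 - 64.5) / 14.3033
= 18.5 / 14.3033
= 1.29

1.29


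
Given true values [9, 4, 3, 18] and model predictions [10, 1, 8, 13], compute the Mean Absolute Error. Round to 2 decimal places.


Absolute errors: [1, 3, 5, 5]
Sum of absolute errors = 14
MAE = 14 / 4 = 3.50

3.50


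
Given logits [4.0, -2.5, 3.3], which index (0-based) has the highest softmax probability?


Softmax is a monotonic transformation, so it preserves the argmax.
We need to find the index of the maximum logit.
Index 0: 4.0
Index 1: -2.5
Index 2: 3.3
Maximum logit = 4.0 at index 0

0
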